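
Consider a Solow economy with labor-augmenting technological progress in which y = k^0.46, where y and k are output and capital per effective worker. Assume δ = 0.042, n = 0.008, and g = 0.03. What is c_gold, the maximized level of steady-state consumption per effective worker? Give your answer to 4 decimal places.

c_gold ≈ 2.3962

n + g + δ = 0.008 + 0.03 + 0.042 = 0.08.
Maximizing c = f(k) − (n+g+δ)·k gives f'(k) = n+g+δ, i.e. 0.46·k^(0.46−1) = 0.08, so k_gold = (0.46/0.08)^(1/0.54) ≈ 25.5148.
y_gold = 25.5148^0.46 ≈ 4.4374.
c_gold = y_gold − (n+g+δ)·k_gold = 4.4374 − 0.08·25.5148 ≈ 2.3962.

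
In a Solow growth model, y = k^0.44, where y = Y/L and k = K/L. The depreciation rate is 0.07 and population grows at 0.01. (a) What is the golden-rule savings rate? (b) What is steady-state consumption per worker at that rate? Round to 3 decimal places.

(a) s_gold = 0.440; (b) c_gold ≈ 2.137

The effective depreciation rate is n + δ = 0.01 + 0.07 = 0.08.
For Cobb-Douglas, s_gold equals capital's share: s_gold = 0.44.
At the golden rule the marginal product of capital equals n+δ: 0.44·k^(0.44−1) = 0.08. Solving, k_gold = (0.44/0.08)^(1/0.56) ≈ 20.9931.
y_gold = 20.9931^0.44 ≈ 3.8169; c_gold = (1−0.44)·y_gold ≈ 2.1375.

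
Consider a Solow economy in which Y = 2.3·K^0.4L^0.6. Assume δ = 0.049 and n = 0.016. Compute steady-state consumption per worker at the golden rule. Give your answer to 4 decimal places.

n + δ = 0.016 + 0.049 = 0.065.
Setting f'(k) = n+δ gives 0.4·2.3·k^(0.4−1) = 0.065, hence k_gold = (0.4·2.3/0.065)^(1/0.6) ≈ 82.8179.
y_gold = 2.3·82.8179^0.4 ≈ 13.4579.
c_gold = y_gold − (n+δ)·k_gold = 13.4579 − 0.065·82.8179 ≈ 8.0747.

c_gold ≈ 8.0747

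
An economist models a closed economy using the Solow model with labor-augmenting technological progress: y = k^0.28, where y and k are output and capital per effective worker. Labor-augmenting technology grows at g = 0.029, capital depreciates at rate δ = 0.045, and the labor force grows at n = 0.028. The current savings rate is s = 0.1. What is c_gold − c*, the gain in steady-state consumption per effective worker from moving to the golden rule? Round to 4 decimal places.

n + g + δ = 0.028 + 0.029 + 0.045 = 0.102.
Current steady state (s = 0.1): k* = (0.1/0.102)^(1/0.72) ≈ 0.9729, y* = 0.9729^0.28 ≈ 0.9923, c* = (1−0.1)·0.9923 ≈ 0.8931.
Golden rule sets MPK = n+g+δ: 0.28·k^(0.28−1) = 0.102, so k_gold = (0.28/0.102)^(1/0.72) ≈ 4.0654.
y_gold = 4.0654^0.28 ≈ 1.4810, c_gold = y_gold − 0.102·k_gold ≈ 1.0663.
Gain: Δc = 1.0663 − 0.8931 ≈ 0.1732.

Δc ≈ 0.1732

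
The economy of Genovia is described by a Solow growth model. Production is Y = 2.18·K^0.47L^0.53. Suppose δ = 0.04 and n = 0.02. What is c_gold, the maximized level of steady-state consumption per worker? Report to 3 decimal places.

c_gold ≈ 14.309

n + δ = 0.02 + 0.04 = 0.06.
Golden rule sets MPK = n+δ: 0.47·2.18·k^(0.47−1) = 0.06, so k_gold = (0.47·2.18/0.06)^(1/0.53) ≈ 211.4895.
y_gold = 2.18·211.4895^0.47 ≈ 26.9987.
c_gold = y_gold − (n+δ)·k_gold = 26.9987 − 0.06·211.4895 ≈ 14.3093.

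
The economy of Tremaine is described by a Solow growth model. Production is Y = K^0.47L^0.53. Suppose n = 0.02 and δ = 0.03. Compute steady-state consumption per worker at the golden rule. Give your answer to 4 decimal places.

Capital per worker breaks even when investment replaces (n + δ)·k; here n + δ = 0.05.
Setting f'(k) = n+δ gives 0.47·k^(0.47−1) = 0.05, hence k_gold = (0.47/0.05)^(1/0.53) ≈ 68.5631.
y_gold = 68.5631^0.47 ≈ 7.2939.
c_gold = y_gold − (n+δ)·k_gold = 7.2939 − 0.05·68.5631 ≈ 3.8658.

c_gold ≈ 3.8658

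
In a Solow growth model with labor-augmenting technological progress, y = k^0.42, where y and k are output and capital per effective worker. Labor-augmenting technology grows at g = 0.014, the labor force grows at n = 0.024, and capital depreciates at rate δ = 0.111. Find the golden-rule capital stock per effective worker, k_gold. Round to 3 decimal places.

The effective depreciation rate is n + g + δ = 0.024 + 0.014 + 0.111 = 0.149.
Setting f'(k) = n+g+δ gives 0.42·k^(0.42−1) = 0.149, hence k_gold = (0.42/0.149)^(1/0.58) ≈ 5.9700.

k_gold ≈ 5.970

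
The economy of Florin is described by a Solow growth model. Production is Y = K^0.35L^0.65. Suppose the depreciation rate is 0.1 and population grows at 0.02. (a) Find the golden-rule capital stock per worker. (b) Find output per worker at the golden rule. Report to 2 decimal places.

(a) k_gold ≈ 5.19; (b) y_gold ≈ 1.78

n + δ = 0.02 + 0.1 = 0.12.
Maximizing c = f(k) − (n+δ)·k gives f'(k) = n+δ, i.e. 0.35·k^(0.35−1) = 0.12, so k_gold = (0.35/0.12)^(1/0.65) ≈ 5.1905.
y_gold = 5.1905^0.35 ≈ 1.7796.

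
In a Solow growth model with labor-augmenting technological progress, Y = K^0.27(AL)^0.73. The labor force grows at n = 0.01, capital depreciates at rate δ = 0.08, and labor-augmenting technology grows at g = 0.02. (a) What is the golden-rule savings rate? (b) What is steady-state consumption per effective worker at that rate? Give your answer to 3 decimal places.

Break-even investment rate: n + g + δ = 0.01 + 0.02 + 0.08 = 0.11.
For Cobb-Douglas, s_gold equals capital's share: s_gold = 0.27.
Maximizing c = f(k) − (n+g+δ)·k gives f'(k) = n+g+δ, i.e. 0.27·k^(0.27−1) = 0.11, so k_gold = (0.27/0.11)^(1/0.73) ≈ 3.4214.
y_gold = 3.4214^0.27 ≈ 1.3939; c_gold = (1−0.27)·y_gold ≈ 1.0176.

(a) s_gold = 0.270; (b) c_gold ≈ 1.018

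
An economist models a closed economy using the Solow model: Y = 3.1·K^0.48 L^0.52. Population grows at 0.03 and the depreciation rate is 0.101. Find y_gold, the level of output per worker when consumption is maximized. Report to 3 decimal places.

n + δ = 0.03 + 0.101 = 0.131.
At the golden rule the marginal product of capital equals n+δ: 0.48·3.1·k^(0.48−1) = 0.131. Solving, k_gold = (0.48·3.1/0.131)^(1/0.52) ≈ 107.0247.
Output: y_gold = 3.1·k_gold^0.48 = 3.1·107.0247^0.48 ≈ 29.2088.

y_gold ≈ 29.209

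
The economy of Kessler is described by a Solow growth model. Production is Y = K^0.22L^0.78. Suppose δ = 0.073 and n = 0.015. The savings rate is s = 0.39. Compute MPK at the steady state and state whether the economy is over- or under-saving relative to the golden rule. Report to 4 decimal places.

over-saving; MPK ≈ 0.0496

The effective depreciation rate is n + δ = 0.015 + 0.073 = 0.088.
Steady-state k*: s·k^0.22 = 0.088·k gives k* = (0.39/0.088)^(1/0.78) ≈ 6.7445.
MPK = 0.22·6.7445^(-0.78) ≈ 0.0496.
MPK < n+δ = 0.088, so the economy is dynamically inefficient (over-saving).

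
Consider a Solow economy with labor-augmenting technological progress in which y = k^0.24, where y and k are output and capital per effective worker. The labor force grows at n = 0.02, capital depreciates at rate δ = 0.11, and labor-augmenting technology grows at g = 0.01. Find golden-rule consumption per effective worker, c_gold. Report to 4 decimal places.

Capital per effective worker breaks even when investment replaces (n + g + δ)·k; here n + g + δ = 0.14.
Setting f'(k) = n+g+δ gives 0.24·k^(0.24−1) = 0.14, hence k_gold = (0.24/0.14)^(1/0.76) ≈ 2.0324.
y_gold = 2.0324^0.24 ≈ 1.1856.
c_gold = y_gold − (n+g+δ)·k_gold = 1.1856 − 0.14·2.0324 ≈ 0.9010.

c_gold ≈ 0.9010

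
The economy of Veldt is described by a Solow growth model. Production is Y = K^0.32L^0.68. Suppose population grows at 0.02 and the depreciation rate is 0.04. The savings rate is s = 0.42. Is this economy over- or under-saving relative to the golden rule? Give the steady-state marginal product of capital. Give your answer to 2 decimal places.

over-saving; MPK ≈ 0.05

The effective depreciation rate is n + δ = 0.02 + 0.04 = 0.06.
Steady-state k*: s·k^0.32 = 0.06·k gives k* = (0.42/0.06)^(1/0.68) ≈ 17.4901.
MPK = 0.32·17.4901^(-0.68) ≈ 0.0457.
MPK < n+δ = 0.06, so the economy is dynamically inefficient (over-saving).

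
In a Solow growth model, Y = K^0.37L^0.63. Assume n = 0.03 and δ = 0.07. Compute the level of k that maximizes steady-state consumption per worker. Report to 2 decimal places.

n + δ = 0.03 + 0.07 = 0.1.
At the golden rule the marginal product of capital equals n+δ: 0.37·k^(0.37−1) = 0.1. Solving, k_gold = (0.37/0.1)^(1/0.63) ≈ 7.9782.

k_gold ≈ 7.98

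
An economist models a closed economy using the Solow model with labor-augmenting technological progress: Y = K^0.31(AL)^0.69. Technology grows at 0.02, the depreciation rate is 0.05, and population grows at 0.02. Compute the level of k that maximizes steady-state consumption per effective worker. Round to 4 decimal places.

The effective depreciation rate is n + g + δ = 0.02 + 0.02 + 0.05 = 0.09.
At the golden rule the marginal product of capital equals n+g+δ: 0.31·k^(0.31−1) = 0.09. Solving, k_gold = (0.31/0.09)^(1/0.69) ≈ 6.0039.

k_gold ≈ 6.0039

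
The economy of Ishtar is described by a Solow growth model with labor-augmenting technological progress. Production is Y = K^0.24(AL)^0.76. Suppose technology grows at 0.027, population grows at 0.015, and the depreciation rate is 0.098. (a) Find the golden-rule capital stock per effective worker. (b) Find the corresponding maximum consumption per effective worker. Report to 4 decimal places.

n + g + δ = 0.015 + 0.027 + 0.098 = 0.14.
Maximizing c = f(k) − (n+g+δ)·k gives f'(k) = n+g+δ, i.e. 0.24·k^(0.24−1) = 0.14, so k_gold = (0.24/0.14)^(1/0.76) ≈ 2.0324.
y_gold = 2.0324^0.24 ≈ 1.1856; c_gold = y_gold − 0.14·k_gold ≈ 0.9010.

(a) k_gold ≈ 2.0324; (b) c_gold ≈ 0.9010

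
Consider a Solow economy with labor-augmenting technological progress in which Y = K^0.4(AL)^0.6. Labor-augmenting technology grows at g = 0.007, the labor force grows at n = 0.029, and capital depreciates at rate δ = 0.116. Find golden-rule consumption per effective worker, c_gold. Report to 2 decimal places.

Break-even investment rate: n + g + δ = 0.029 + 0.007 + 0.116 = 0.152.
Golden rule sets MPK = n+g+δ: 0.4·k^(0.4−1) = 0.152, so k_gold = (0.4/0.152)^(1/0.6) ≈ 5.0160.
y_gold = 5.0160^0.4 ≈ 1.9061.
c_gold = y_gold − (n+g+δ)·k_gold = 1.9061 − 0.152·5.0160 ≈ 1.1437.

c_gold ≈ 1.14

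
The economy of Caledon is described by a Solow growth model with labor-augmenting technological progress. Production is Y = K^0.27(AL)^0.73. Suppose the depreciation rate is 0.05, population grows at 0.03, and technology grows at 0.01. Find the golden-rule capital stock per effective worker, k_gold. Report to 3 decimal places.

n + g + δ = 0.03 + 0.01 + 0.05 = 0.09.
Setting f'(k) = n+g+δ gives 0.27·k^(0.27−1) = 0.09, hence k_gold = (0.27/0.09)^(1/0.73) ≈ 4.5039.

k_gold ≈ 4.504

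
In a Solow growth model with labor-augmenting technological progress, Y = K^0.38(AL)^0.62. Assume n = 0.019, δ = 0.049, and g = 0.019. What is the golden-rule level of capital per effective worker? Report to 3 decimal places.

Capital per effective worker breaks even when investment replaces (n + g + δ)·k; here n + g + δ = 0.087.
Maximizing c = f(k) − (n+g+δ)·k gives f'(k) = n+g+δ, i.e. 0.38·k^(0.38−1) = 0.087, so k_gold = (0.38/0.087)^(1/0.62) ≈ 10.7816.

k_gold ≈ 10.782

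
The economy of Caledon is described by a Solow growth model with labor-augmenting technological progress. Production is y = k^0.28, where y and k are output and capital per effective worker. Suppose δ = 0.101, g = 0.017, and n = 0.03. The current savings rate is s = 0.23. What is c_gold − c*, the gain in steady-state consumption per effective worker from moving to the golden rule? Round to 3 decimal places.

Capital per effective worker breaks even when investment replaces (n + g + δ)·k; here n + g + δ = 0.148.
Current steady state (s = 0.23): k* = (0.23/0.148)^(1/0.72) ≈ 1.8447, y* = 1.8447^0.28 ≈ 1.1870, c* = (1−0.23)·1.1870 ≈ 0.9140.
Golden rule sets MPK = n+g+δ: 0.28·k^(0.28−1) = 0.148, so k_gold = (0.28/0.148)^(1/0.72) ≈ 2.4243.
y_gold = 2.4243^0.28 ≈ 1.2814, c_gold = y_gold − 0.148·k_gold ≈ 0.9226.
Gain: Δc = 0.9226 − 0.9140 ≈ 0.0086.

Δc ≈ 0.009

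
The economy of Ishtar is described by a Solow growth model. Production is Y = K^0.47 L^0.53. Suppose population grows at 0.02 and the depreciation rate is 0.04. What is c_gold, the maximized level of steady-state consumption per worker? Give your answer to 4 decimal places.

c_gold ≈ 3.2887

Capital per worker breaks even when investment replaces (n + δ)·k; here n + δ = 0.06.
Maximizing c = f(k) − (n+δ)·k gives f'(k) = n+δ, i.e. 0.47·k^(0.47−1) = 0.06, so k_gold = (0.47/0.06)^(1/0.53) ≈ 48.6062.
y_gold = 48.6062^0.47 ≈ 6.2050.
c_gold = y_gold − (n+δ)·k_gold = 6.2050 − 0.06·48.6062 ≈ 3.2887.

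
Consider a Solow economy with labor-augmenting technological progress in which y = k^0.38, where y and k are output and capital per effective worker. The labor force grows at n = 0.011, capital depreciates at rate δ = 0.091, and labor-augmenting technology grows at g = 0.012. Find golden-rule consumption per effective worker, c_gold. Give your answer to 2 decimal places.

Break-even investment rate: n + g + δ = 0.011 + 0.012 + 0.091 = 0.114.
Golden rule sets MPK = n+g+δ: 0.38·k^(0.38−1) = 0.114, so k_gold = (0.38/0.114)^(1/0.62) ≈ 6.9719.
y_gold = 6.9719^0.38 ≈ 2.0916.
c_gold = y_gold − (n+g+δ)·k_gold = 2.0916 − 0.114·6.9719 ≈ 1.2968.

c_gold ≈ 1.30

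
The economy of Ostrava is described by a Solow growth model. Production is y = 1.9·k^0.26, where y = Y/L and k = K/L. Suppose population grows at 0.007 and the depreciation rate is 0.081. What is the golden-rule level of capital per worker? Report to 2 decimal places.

k_gold ≈ 10.29

Capital per worker breaks even when investment replaces (n + δ)·k; here n + δ = 0.088.
At the golden rule the marginal product of capital equals n+δ: 0.26·1.9·k^(0.26−1) = 0.088. Solving, k_gold = (0.26·1.9/0.088)^(1/0.74) ≈ 10.2918.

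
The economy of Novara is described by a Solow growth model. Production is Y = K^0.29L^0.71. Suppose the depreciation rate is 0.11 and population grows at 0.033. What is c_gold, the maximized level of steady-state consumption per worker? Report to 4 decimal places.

c_gold ≈ 0.9477

n + δ = 0.033 + 0.11 = 0.143.
At the golden rule the marginal product of capital equals n+δ: 0.29·k^(0.29−1) = 0.143. Solving, k_gold = (0.29/0.143)^(1/0.71) ≈ 2.7070.
y_gold = 2.7070^0.29 ≈ 1.3348.
c_gold = y_gold − (n+δ)·k_gold = 1.3348 − 0.143·2.7070 ≈ 0.9477.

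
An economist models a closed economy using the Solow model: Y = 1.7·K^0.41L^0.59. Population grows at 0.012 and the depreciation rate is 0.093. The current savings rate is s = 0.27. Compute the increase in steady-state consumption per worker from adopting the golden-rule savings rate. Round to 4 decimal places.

n + δ = 0.012 + 0.093 = 0.105.
Current steady state (s = 0.27): k* = (0.27·1.7/0.105)^(1/0.59) ≈ 12.1843, y* = 1.7·12.1843^0.41 ≈ 4.7384, c* = (1−0.27)·4.7384 ≈ 3.4590.
Setting f'(k) = n+δ gives 0.41·1.7·k^(0.41−1) = 0.105, hence k_gold = (0.41·1.7/0.105)^(1/0.59) ≈ 24.7340.
y_gold = 1.7·24.7340^0.41 ≈ 6.3343, c_gold = y_gold − 0.105·k_gold ≈ 3.7372.
Gain: Δc = 3.7372 − 3.4590 ≈ 0.2782.

Δc ≈ 0.2782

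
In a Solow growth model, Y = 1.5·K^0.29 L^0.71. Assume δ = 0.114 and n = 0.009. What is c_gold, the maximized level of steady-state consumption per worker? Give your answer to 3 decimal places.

c_gold ≈ 1.784

The effective depreciation rate is n + δ = 0.009 + 0.114 = 0.123.
Setting f'(k) = n+δ gives 0.29·1.5·k^(0.29−1) = 0.123, hence k_gold = (0.29·1.5/0.123)^(1/0.71) ≈ 5.9245.
y_gold = 1.5·5.9245^0.29 ≈ 2.5128.
c_gold = y_gold − (n+δ)·k_gold = 2.5128 − 0.123·5.9245 ≈ 1.7841.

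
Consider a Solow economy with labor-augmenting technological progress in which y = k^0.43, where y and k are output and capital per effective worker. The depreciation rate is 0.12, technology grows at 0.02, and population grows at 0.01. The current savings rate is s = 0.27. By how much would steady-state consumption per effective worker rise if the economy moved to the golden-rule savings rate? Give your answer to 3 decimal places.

The effective depreciation rate is n + g + δ = 0.01 + 0.02 + 0.12 = 0.15.
Current steady state (s = 0.27): k* = (0.27/0.15)^(1/0.57) ≈ 2.8044, y* = 2.8044^0.43 ≈ 1.5580, c* = (1−0.27)·1.5580 ≈ 1.1374.
Setting f'(k) = n+g+δ gives 0.43·k^(0.43−1) = 0.15, hence k_gold = (0.43/0.15)^(1/0.57) ≈ 6.3448.
y_gold = 6.3448^0.43 ≈ 2.2133, c_gold = y_gold − 0.15·k_gold ≈ 1.2616.
Gain: Δc = 1.2616 − 1.1374 ≈ 0.1242.

Δc ≈ 0.124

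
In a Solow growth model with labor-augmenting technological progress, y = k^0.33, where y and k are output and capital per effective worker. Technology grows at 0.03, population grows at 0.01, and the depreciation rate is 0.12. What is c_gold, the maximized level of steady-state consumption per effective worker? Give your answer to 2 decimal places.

The effective depreciation rate is n + g + δ = 0.01 + 0.03 + 0.12 = 0.16.
At the golden rule the marginal product of capital equals n+g+δ: 0.33·k^(0.33−1) = 0.16. Solving, k_gold = (0.33/0.16)^(1/0.67) ≈ 2.9461.
y_gold = 2.9461^0.33 ≈ 1.4284.
c_gold = y_gold − (n+g+δ)·k_gold = 1.4284 − 0.16·2.9461 ≈ 0.9570.

c_gold ≈ 0.96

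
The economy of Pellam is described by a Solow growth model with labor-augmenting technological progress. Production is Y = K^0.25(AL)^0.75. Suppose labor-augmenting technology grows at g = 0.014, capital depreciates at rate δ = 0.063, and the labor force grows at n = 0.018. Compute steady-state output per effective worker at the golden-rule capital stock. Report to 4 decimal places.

Capital per effective worker breaks even when investment replaces (n + g + δ)·k; here n + g + δ = 0.095.
At the golden rule the marginal product of capital equals n+g+δ: 0.25·k^(0.25−1) = 0.095. Solving, k_gold = (0.25/0.095)^(1/0.75) ≈ 3.6332.
Output: y_gold = k_gold^0.25 = 3.6332^0.25 ≈ 1.3806.

y_gold ≈ 1.3806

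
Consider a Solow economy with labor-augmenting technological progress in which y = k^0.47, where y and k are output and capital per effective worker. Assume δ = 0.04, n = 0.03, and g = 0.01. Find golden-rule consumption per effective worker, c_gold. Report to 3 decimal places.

c_gold ≈ 2.548

The effective depreciation rate is n + g + δ = 0.03 + 0.01 + 0.04 = 0.08.
Golden rule sets MPK = n+g+δ: 0.47·k^(0.47−1) = 0.08, so k_gold = (0.47/0.08)^(1/0.53) ≈ 28.2461.
y_gold = 28.2461^0.47 ≈ 4.8078.
c_gold = y_gold − (n+g+δ)·k_gold = 4.8078 − 0.08·28.2461 ≈ 2.5482.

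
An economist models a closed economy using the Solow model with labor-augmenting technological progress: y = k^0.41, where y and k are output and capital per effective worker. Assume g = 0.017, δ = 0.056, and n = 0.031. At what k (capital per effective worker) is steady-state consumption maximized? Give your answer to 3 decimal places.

k_gold ≈ 10.227

The effective depreciation rate is n + g + δ = 0.031 + 0.017 + 0.056 = 0.104.
Maximizing c = f(k) − (n+g+δ)·k gives f'(k) = n+g+δ, i.e. 0.41·k^(0.41−1) = 0.104, so k_gold = (0.41/0.104)^(1/0.59) ≈ 10.2270.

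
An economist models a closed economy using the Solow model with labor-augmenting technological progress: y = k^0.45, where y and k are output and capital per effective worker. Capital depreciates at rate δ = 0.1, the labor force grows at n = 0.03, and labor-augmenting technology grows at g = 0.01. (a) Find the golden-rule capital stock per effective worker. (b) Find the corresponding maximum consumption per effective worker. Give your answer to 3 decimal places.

The effective depreciation rate is n + g + δ = 0.03 + 0.01 + 0.1 = 0.14.
Maximizing c = f(k) − (n+g+δ)·k gives f'(k) = n+g+δ, i.e. 0.45·k^(0.45−1) = 0.14, so k_gold = (0.45/0.14)^(1/0.55) ≈ 8.3555.
y_gold = 8.3555^0.45 ≈ 2.5995; c_gold = y_gold − 0.14·k_gold ≈ 1.4297.

(a) k_gold ≈ 8.355; (b) c_gold ≈ 1.430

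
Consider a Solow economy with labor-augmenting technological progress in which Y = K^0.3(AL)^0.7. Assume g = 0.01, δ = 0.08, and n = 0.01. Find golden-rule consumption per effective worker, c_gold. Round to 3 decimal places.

c_gold ≈ 1.121

Break-even investment rate: n + g + δ = 0.01 + 0.01 + 0.08 = 0.1.
Maximizing c = f(k) − (n+g+δ)·k gives f'(k) = n+g+δ, i.e. 0.3·k^(0.3−1) = 0.1, so k_gold = (0.3/0.1)^(1/0.7) ≈ 4.8040.
y_gold = 4.8040^0.3 ≈ 1.6013.
c_gold = y_gold − (n+g+δ)·k_gold = 1.6013 − 0.1·4.8040 ≈ 1.1209.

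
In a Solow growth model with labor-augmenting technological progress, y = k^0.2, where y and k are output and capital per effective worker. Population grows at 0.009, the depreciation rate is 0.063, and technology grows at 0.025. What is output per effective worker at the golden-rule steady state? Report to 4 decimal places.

y_gold ≈ 1.1983

The effective depreciation rate is n + g + δ = 0.009 + 0.025 + 0.063 = 0.097.
At the golden rule the marginal product of capital equals n+g+δ: 0.2·k^(0.2−1) = 0.097. Solving, k_gold = (0.2/0.097)^(1/0.8) ≈ 2.4707.
Output: y_gold = k_gold^0.2 = 2.4707^0.2 ≈ 1.1983.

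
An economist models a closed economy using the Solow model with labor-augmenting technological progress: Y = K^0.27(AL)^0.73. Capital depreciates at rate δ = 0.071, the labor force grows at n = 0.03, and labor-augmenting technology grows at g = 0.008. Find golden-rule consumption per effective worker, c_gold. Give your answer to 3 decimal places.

c_gold ≈ 1.021

n + g + δ = 0.03 + 0.008 + 0.071 = 0.109.
Setting f'(k) = n+g+δ gives 0.27·k^(0.27−1) = 0.109, hence k_gold = (0.27/0.109)^(1/0.73) ≈ 3.4645.
y_gold = 3.4645^0.27 ≈ 1.3986.
c_gold = y_gold − (n+g+δ)·k_gold = 1.3986 − 0.109·3.4645 ≈ 1.0210.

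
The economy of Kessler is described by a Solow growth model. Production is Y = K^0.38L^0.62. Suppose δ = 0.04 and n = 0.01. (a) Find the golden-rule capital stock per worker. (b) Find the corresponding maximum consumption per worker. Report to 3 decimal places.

n + δ = 0.01 + 0.04 = 0.05.
At the golden rule the marginal product of capital equals n+δ: 0.38·k^(0.38−1) = 0.05. Solving, k_gold = (0.38/0.05)^(1/0.62) ≈ 26.3431.
y_gold = 26.3431^0.38 ≈ 3.4662; c_gold = y_gold − 0.05·k_gold ≈ 2.1490.

(a) k_gold ≈ 26.343; (b) c_gold ≈ 2.149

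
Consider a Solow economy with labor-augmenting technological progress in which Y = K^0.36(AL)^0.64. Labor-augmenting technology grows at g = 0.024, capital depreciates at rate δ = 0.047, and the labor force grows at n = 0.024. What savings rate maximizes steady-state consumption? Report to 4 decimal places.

s_gold = 0.3600

Capital per effective worker breaks even when investment replaces (n + g + δ)·k; here n + g + δ = 0.095.
At the golden rule MPK = n+g+δ, and in any Cobb-Douglas steady state s = (n+g+δ)·k/y = MPK·k/y = capital's share 0.36.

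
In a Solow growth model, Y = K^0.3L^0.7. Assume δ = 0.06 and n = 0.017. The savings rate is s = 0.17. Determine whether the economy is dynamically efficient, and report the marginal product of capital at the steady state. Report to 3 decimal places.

dynamically efficient; MPK ≈ 0.136

Break-even investment rate: n + δ = 0.017 + 0.06 = 0.077.
Steady-state k*: s·k^0.3 = 0.077·k gives k* = (0.17/0.077)^(1/0.7) ≈ 3.1001.
MPK = 0.3·3.1001^(-0.7) ≈ 0.1359.
MPK > n+δ = 0.077, so the economy is dynamically efficient (under-saving).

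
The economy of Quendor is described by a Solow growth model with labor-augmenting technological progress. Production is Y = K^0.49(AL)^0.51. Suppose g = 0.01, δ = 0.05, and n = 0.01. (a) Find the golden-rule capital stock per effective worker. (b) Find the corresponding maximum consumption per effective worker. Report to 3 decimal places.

n + g + δ = 0.01 + 0.01 + 0.05 = 0.07.
Golden rule sets MPK = n+g+δ: 0.49·k^(0.49−1) = 0.07, so k_gold = (0.49/0.07)^(1/0.51) ≈ 45.3999.
y_gold = 45.3999^0.49 ≈ 6.4857; c_gold = y_gold − 0.07·k_gold ≈ 3.3077.

(a) k_gold ≈ 45.400; (b) c_gold ≈ 3.308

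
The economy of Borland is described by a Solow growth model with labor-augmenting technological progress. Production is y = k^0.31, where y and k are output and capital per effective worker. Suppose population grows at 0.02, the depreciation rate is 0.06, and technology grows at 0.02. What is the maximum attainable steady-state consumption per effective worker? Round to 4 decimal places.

n + g + δ = 0.02 + 0.02 + 0.06 = 0.1.
Golden rule sets MPK = n+g+δ: 0.31·k^(0.31−1) = 0.1, so k_gold = (0.31/0.1)^(1/0.69) ≈ 5.1537.
y_gold = 5.1537^0.31 ≈ 1.6625.
c_gold = y_gold − (n+g+δ)·k_gold = 1.6625 − 0.1·5.1537 ≈ 1.1471.

c_gold ≈ 1.1471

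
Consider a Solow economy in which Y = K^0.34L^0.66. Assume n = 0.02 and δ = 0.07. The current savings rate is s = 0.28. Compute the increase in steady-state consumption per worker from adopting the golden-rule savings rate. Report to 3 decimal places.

Δc ≈ 0.017

The effective depreciation rate is n + δ = 0.02 + 0.07 = 0.09.
Current steady state (s = 0.28): k* = (0.28/0.09)^(1/0.66) ≈ 5.5827, y* = 5.5827^0.34 ≈ 1.7944, c* = (1−0.28)·1.7944 ≈ 1.2920.
Setting f'(k) = n+δ gives 0.34·k^(0.34−1) = 0.09, hence k_gold = (0.34/0.09)^(1/0.66) ≈ 7.4920.
y_gold = 7.4920^0.34 ≈ 1.9832, c_gold = y_gold − 0.09·k_gold ≈ 1.3089.
Gain: Δc = 1.3089 − 1.2920 ≈ 0.0169.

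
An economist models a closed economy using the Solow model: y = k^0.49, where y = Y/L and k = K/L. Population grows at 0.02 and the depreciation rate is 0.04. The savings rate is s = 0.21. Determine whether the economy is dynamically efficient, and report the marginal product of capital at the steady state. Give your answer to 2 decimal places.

dynamically efficient; MPK ≈ 0.14

Capital per worker breaks even when investment replaces (n + δ)·k; here n + δ = 0.06.
Steady-state k*: s·k^0.49 = 0.06·k gives k* = (0.21/0.06)^(1/0.51) ≈ 11.6627.
MPK = 0.49·11.6627^(-0.51) ≈ 0.1400.
MPK > n+δ = 0.06, so the economy is dynamically efficient (under-saving).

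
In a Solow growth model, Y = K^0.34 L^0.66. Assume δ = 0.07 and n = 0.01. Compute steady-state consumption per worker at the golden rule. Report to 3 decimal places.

c_gold ≈ 1.391

n + δ = 0.01 + 0.07 = 0.08.
Setting f'(k) = n+δ gives 0.34·k^(0.34−1) = 0.08, hence k_gold = (0.34/0.08)^(1/0.66) ≈ 8.9558.
y_gold = 8.9558^0.34 ≈ 2.1072.
c_gold = y_gold − (n+δ)·k_gold = 2.1072 − 0.08·8.9558 ≈ 1.3908.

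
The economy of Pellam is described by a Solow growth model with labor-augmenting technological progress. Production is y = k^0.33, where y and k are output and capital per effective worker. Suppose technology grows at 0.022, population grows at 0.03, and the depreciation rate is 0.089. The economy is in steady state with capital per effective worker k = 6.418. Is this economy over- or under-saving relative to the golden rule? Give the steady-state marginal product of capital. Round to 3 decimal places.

The effective depreciation rate is n + g + δ = 0.03 + 0.022 + 0.089 = 0.141.
MPK = 0.33·k^(0.33−1) = 0.33·6.418^(-0.67) ≈ 0.0950.
MPK < 0.141, so the economy is dynamically inefficient (over-saving).

over-saving; MPK ≈ 0.095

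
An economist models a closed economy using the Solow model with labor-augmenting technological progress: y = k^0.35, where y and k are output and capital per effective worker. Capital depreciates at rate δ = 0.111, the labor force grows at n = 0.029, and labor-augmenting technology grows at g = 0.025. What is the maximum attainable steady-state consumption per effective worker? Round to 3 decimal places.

c_gold ≈ 0.974

n + g + δ = 0.029 + 0.025 + 0.111 = 0.165.
Maximizing c = f(k) − (n+g+δ)·k gives f'(k) = n+g+δ, i.e. 0.35·k^(0.35−1) = 0.165, so k_gold = (0.35/0.165)^(1/0.65) ≈ 3.1801.
y_gold = 3.1801^0.35 ≈ 1.4992.
c_gold = y_gold − (n+g+δ)·k_gold = 1.4992 − 0.165·3.1801 ≈ 0.9745.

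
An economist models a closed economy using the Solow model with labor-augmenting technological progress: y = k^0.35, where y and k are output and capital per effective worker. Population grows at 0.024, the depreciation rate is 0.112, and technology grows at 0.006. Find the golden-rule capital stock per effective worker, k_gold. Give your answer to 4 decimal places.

k_gold ≈ 4.0062

The effective depreciation rate is n + g + δ = 0.024 + 0.006 + 0.112 = 0.142.
Maximizing c = f(k) − (n+g+δ)·k gives f'(k) = n+g+δ, i.e. 0.35·k^(0.35−1) = 0.142, so k_gold = (0.35/0.142)^(1/0.65) ≈ 4.0062.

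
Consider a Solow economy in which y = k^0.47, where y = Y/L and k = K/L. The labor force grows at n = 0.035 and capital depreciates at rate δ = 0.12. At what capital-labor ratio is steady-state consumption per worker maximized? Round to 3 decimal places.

k_gold ≈ 8.109

n + δ = 0.035 + 0.12 = 0.155.
Golden rule sets MPK = n+δ: 0.47·k^(0.47−1) = 0.155, so k_gold = (0.47/0.155)^(1/0.53) ≈ 8.1095.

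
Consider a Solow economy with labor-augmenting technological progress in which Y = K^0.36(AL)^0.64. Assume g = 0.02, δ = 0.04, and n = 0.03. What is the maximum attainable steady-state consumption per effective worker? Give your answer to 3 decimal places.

c_gold ≈ 1.396

n + g + δ = 0.03 + 0.02 + 0.04 = 0.09.
At the golden rule the marginal product of capital equals n+g+δ: 0.36·k^(0.36−1) = 0.09. Solving, k_gold = (0.36/0.09)^(1/0.64) ≈ 8.7241.
y_gold = 8.7241^0.36 ≈ 2.1810.
c_gold = y_gold − (n+g+δ)·k_gold = 2.1810 − 0.09·8.7241 ≈ 1.3958.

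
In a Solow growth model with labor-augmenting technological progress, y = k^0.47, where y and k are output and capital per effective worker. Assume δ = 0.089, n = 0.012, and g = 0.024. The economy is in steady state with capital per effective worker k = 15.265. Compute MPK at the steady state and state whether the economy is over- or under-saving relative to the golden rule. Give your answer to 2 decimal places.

over-saving; MPK ≈ 0.11

Capital per effective worker breaks even when investment replaces (n + g + δ)·k; here n + g + δ = 0.125.
MPK = 0.47·k^(0.47−1) = 0.47·15.265^(-0.53) ≈ 0.1109.
MPK < 0.125, so the economy is dynamically inefficient (over-saving).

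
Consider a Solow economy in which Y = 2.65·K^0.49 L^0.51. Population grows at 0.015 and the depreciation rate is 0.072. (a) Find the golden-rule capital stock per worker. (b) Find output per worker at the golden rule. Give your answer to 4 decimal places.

The effective depreciation rate is n + δ = 0.015 + 0.072 = 0.087.
Maximizing c = f(k) − (n+δ)·k gives f'(k) = n+δ, i.e. 0.49·2.65·k^(0.49−1) = 0.087, so k_gold = (0.49·2.65/0.087)^(1/0.51) ≈ 200.3592.
y_gold = 2.65·200.3592^0.49 ≈ 35.5740.

(a) k_gold ≈ 200.3592; (b) y_gold ≈ 35.5740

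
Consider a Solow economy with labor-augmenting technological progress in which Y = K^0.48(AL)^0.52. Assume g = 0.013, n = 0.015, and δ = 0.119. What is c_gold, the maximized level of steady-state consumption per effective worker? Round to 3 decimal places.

Break-even investment rate: n + g + δ = 0.015 + 0.013 + 0.119 = 0.147.
Setting f'(k) = n+g+δ gives 0.48·k^(0.48−1) = 0.147, hence k_gold = (0.48/0.147)^(1/0.52) ≈ 9.7345.
y_gold = 9.7345^0.48 ≈ 2.9812.
c_gold = y_gold − (n+g+δ)·k_gold = 2.9812 − 0.147·9.7345 ≈ 1.5502.

c_gold ≈ 1.550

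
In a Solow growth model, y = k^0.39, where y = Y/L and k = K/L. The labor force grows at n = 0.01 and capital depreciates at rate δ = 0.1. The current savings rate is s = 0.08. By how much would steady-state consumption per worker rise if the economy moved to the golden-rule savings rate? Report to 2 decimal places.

Δc ≈ 0.62

Break-even investment rate: n + δ = 0.01 + 0.1 = 0.11.
Current steady state (s = 0.08): k* = (0.08/0.11)^(1/0.61) ≈ 0.5933, y* = 0.5933^0.39 ≈ 0.8158, c* = (1−0.08)·0.8158 ≈ 0.7505.
At the golden rule the marginal product of capital equals n+δ: 0.39·k^(0.39−1) = 0.11. Solving, k_gold = (0.39/0.11)^(1/0.61) ≈ 7.9635.
y_gold = 7.9635^0.39 ≈ 2.2461, c_gold = y_gold − 0.11·k_gold ≈ 1.3701.
Gain: Δc = 1.3701 − 0.7505 ≈ 0.6196.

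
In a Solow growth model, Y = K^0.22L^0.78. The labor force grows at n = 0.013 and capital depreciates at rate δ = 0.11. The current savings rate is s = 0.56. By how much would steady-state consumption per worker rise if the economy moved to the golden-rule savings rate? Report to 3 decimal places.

The effective depreciation rate is n + δ = 0.013 + 0.11 = 0.123.
Current steady state (s = 0.56): k* = (0.56/0.123)^(1/0.78) ≈ 6.9816, y* = 6.9816^0.22 ≈ 1.5334, c* = (1−0.56)·1.5334 ≈ 0.6747.
Setting f'(k) = n+δ gives 0.22·k^(0.22−1) = 0.123, hence k_gold = (0.22/0.123)^(1/0.78) ≈ 2.1074.
y_gold = 2.1074^0.22 ≈ 1.1782, c_gold = y_gold − 0.123·k_gold ≈ 0.9190.
Gain: Δc = 0.9190 − 0.6747 ≈ 0.2443.

Δc ≈ 0.244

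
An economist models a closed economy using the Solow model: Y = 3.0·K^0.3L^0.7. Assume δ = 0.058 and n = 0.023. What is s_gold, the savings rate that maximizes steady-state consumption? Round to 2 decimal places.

n + δ = 0.023 + 0.058 = 0.081.
At the golden rule MPK = n+δ, and in any Cobb-Douglas steady state s = (n+δ)·k/y = MPK·k/y = capital's share 0.3.

s_gold = 0.30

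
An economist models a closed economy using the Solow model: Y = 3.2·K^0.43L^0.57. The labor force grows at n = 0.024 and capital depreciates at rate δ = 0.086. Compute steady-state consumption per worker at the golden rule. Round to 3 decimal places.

c_gold ≈ 12.268

Capital per worker breaks even when investment replaces (n + δ)·k; here n + δ = 0.11.
Golden rule sets MPK = n+δ: 0.43·3.2·k^(0.43−1) = 0.11, so k_gold = (0.43·3.2/0.11)^(1/0.57) ≈ 84.1313.
y_gold = 3.2·84.1313^0.43 ≈ 21.5220.
c_gold = y_gold − (n+δ)·k_gold = 21.5220 − 0.11·84.1313 ≈ 12.2675.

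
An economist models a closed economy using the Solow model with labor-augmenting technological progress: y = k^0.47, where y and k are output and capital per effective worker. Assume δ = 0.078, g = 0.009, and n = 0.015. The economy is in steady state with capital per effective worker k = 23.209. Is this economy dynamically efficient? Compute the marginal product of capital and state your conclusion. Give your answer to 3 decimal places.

Break-even investment rate: n + g + δ = 0.015 + 0.009 + 0.078 = 0.102.
MPK = 0.47·k^(0.47−1) = 0.47·23.209^(-0.53) ≈ 0.0888.
MPK < 0.102, so the economy is dynamically inefficient (over-saving).

dynamically inefficient; MPK ≈ 0.089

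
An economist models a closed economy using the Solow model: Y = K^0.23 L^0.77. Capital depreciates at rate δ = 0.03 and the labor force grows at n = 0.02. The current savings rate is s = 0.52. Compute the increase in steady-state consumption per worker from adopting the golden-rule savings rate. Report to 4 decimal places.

Δc ≈ 0.2485

The effective depreciation rate is n + δ = 0.02 + 0.03 = 0.05.
Current steady state (s = 0.52): k* = (0.52/0.05)^(1/0.77) ≈ 20.9326, y* = 20.9326^0.23 ≈ 2.0127, c* = (1−0.52)·2.0127 ≈ 0.9661.
At the golden rule the marginal product of capital equals n+δ: 0.23·k^(0.23−1) = 0.05. Solving, k_gold = (0.23/0.05)^(1/0.77) ≈ 7.2565.
y_gold = 7.2565^0.23 ≈ 1.5775, c_gold = y_gold − 0.05·k_gold ≈ 1.2147.
Gain: Δc = 1.2147 − 0.9661 ≈ 0.2485.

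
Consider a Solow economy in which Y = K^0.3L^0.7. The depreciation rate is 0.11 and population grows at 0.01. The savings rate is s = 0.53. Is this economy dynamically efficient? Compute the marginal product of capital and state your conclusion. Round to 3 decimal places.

dynamically inefficient; MPK ≈ 0.068

n + δ = 0.01 + 0.11 = 0.12.
Steady-state k*: s·k^0.3 = 0.12·k gives k* = (0.53/0.12)^(1/0.7) ≈ 8.3476.
MPK = 0.3·8.3476^(-0.7) ≈ 0.0679.
MPK < n+δ = 0.12, so the economy is dynamically inefficient (over-saving).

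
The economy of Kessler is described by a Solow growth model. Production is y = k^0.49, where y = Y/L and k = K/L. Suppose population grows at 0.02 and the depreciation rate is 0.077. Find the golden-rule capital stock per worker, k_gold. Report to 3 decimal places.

k_gold ≈ 23.948

n + δ = 0.02 + 0.077 = 0.097.
Maximizing c = f(k) − (n+δ)·k gives f'(k) = n+δ, i.e. 0.49·k^(0.49−1) = 0.097, so k_gold = (0.49/0.097)^(1/0.51) ≈ 23.9477.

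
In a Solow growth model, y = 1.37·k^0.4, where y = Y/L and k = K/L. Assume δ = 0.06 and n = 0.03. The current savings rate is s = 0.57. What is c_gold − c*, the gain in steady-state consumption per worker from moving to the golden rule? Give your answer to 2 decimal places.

Δc ≈ 0.25

The effective depreciation rate is n + δ = 0.03 + 0.06 = 0.09.
Current steady state (s = 0.57): k* = (0.57·1.37/0.09)^(1/0.6) ≈ 36.6371, y* = 1.37·36.6371^0.4 ≈ 5.7848, c* = (1−0.57)·5.7848 ≈ 2.4875.
Golden rule sets MPK = n+δ: 0.4·1.37·k^(0.4−1) = 0.09, so k_gold = (0.4·1.37/0.09)^(1/0.6) ≈ 20.3031.
y_gold = 1.37·20.3031^0.4 ≈ 4.5682, c_gold = y_gold − 0.09·k_gold ≈ 2.7409.
Gain: Δc = 2.7409 − 2.4875 ≈ 0.2535.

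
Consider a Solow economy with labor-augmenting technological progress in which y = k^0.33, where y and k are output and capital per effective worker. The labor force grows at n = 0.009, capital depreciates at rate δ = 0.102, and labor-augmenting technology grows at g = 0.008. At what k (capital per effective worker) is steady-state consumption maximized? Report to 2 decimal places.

Break-even investment rate: n + g + δ = 0.009 + 0.008 + 0.102 = 0.119.
Golden rule sets MPK = n+g+δ: 0.33·k^(0.33−1) = 0.119, so k_gold = (0.33/0.119)^(1/0.67) ≈ 4.5829.

k_gold ≈ 4.58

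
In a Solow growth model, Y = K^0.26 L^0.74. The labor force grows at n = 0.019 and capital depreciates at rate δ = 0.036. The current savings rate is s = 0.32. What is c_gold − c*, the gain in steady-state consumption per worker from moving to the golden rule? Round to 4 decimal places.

The effective depreciation rate is n + δ = 0.019 + 0.036 = 0.055.
Current steady state (s = 0.32): k* = (0.32/0.055)^(1/0.74) ≈ 10.8018, y* = 10.8018^0.26 ≈ 1.8566, c* = (1−0.32)·1.8566 ≈ 1.2625.
At the golden rule the marginal product of capital equals n+δ: 0.26·k^(0.26−1) = 0.055. Solving, k_gold = (0.26/0.055)^(1/0.74) ≈ 8.1590.
y_gold = 8.1590^0.26 ≈ 1.7259, c_gold = y_gold − 0.055·k_gold ≈ 1.2772.
Gain: Δc = 1.2772 − 1.2625 ≈ 0.0147.

Δc ≈ 0.0147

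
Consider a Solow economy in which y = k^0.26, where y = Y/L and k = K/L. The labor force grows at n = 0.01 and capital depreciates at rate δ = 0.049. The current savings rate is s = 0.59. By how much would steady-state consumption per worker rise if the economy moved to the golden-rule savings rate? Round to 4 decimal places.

Δc ≈ 0.3253

Break-even investment rate: n + δ = 0.01 + 0.049 = 0.059.
Current steady state (s = 0.59): k* = (0.59/0.059)^(1/0.74) ≈ 22.4570, y* = 22.4570^0.26 ≈ 2.2457, c* = (1−0.59)·2.2457 ≈ 0.9207.
Maximizing c = f(k) − (n+δ)·k gives f'(k) = n+δ, i.e. 0.26·k^(0.26−1) = 0.059, so k_gold = (0.26/0.059)^(1/0.74) ≈ 7.4205.
y_gold = 7.4205^0.26 ≈ 1.6839, c_gold = y_gold − 0.059·k_gold ≈ 1.2461.
Gain: Δc = 1.2461 − 0.9207 ≈ 0.3253.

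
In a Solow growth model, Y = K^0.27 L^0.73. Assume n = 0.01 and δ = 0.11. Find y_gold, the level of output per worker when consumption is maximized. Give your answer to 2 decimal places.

Break-even investment rate: n + δ = 0.01 + 0.11 = 0.12.
Golden rule sets MPK = n+δ: 0.27·k^(0.27−1) = 0.12, so k_gold = (0.27/0.12)^(1/0.73) ≈ 3.0370.
Output: y_gold = k_gold^0.27 = 3.0370^0.27 ≈ 1.3498.

y_gold ≈ 1.35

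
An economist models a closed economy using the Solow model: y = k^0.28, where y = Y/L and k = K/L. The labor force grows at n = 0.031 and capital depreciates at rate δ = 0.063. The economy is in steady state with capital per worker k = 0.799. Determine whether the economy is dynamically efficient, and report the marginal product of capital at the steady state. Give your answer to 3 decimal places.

dynamically efficient; MPK ≈ 0.329

Break-even investment rate: n + δ = 0.031 + 0.063 = 0.094.
MPK = 0.28·k^(0.28−1) = 0.28·0.799^(-0.72) ≈ 0.3291.
MPK > 0.094, so the economy is dynamically efficient (under-saving).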